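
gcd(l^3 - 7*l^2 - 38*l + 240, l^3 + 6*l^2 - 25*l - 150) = l^2 + l - 30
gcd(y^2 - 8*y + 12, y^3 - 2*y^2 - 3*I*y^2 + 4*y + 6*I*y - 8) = y - 2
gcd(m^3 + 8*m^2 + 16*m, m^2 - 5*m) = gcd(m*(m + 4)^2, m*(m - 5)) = m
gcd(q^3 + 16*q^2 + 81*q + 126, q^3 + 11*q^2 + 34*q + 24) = q + 6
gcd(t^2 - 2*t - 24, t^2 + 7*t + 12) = t + 4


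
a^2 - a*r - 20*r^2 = (a - 5*r)*(a + 4*r)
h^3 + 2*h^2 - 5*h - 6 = (h - 2)*(h + 1)*(h + 3)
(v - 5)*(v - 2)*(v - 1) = v^3 - 8*v^2 + 17*v - 10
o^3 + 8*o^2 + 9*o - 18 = (o - 1)*(o + 3)*(o + 6)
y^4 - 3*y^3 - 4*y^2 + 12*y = y*(y - 3)*(y - 2)*(y + 2)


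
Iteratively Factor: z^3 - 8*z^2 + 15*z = (z - 5)*(z^2 - 3*z) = (z - 5)*(z - 3)*(z)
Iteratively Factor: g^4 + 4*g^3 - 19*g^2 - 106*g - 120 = (g - 5)*(g^3 + 9*g^2 + 26*g + 24) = (g - 5)*(g + 4)*(g^2 + 5*g + 6) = (g - 5)*(g + 2)*(g + 4)*(g + 3)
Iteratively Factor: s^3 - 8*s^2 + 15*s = (s - 3)*(s^2 - 5*s) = (s - 5)*(s - 3)*(s)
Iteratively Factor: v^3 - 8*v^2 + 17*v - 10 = (v - 1)*(v^2 - 7*v + 10) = (v - 5)*(v - 1)*(v - 2)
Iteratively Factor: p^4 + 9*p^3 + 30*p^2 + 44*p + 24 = (p + 2)*(p^3 + 7*p^2 + 16*p + 12) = (p + 2)^2*(p^2 + 5*p + 6) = (p + 2)^2*(p + 3)*(p + 2)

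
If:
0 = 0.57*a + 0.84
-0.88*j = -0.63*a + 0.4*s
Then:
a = -1.47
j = -0.454545454545455*s - 1.05502392344498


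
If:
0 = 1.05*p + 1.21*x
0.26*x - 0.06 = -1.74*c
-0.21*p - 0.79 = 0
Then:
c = -0.45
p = -3.76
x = 3.26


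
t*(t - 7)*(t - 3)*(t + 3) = t^4 - 7*t^3 - 9*t^2 + 63*t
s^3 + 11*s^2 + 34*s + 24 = (s + 1)*(s + 4)*(s + 6)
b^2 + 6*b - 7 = (b - 1)*(b + 7)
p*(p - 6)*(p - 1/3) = p^3 - 19*p^2/3 + 2*p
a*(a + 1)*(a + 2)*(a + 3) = a^4 + 6*a^3 + 11*a^2 + 6*a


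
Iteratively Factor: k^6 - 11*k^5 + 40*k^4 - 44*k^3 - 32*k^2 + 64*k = (k - 2)*(k^5 - 9*k^4 + 22*k^3 - 32*k) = (k - 2)^2*(k^4 - 7*k^3 + 8*k^2 + 16*k) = (k - 4)*(k - 2)^2*(k^3 - 3*k^2 - 4*k) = (k - 4)^2*(k - 2)^2*(k^2 + k) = (k - 4)^2*(k - 2)^2*(k + 1)*(k)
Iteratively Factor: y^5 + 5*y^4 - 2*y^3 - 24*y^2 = (y - 2)*(y^4 + 7*y^3 + 12*y^2) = (y - 2)*(y + 3)*(y^3 + 4*y^2) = (y - 2)*(y + 3)*(y + 4)*(y^2) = y*(y - 2)*(y + 3)*(y + 4)*(y)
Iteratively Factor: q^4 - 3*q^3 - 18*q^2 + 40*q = (q)*(q^3 - 3*q^2 - 18*q + 40) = q*(q + 4)*(q^2 - 7*q + 10) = q*(q - 2)*(q + 4)*(q - 5)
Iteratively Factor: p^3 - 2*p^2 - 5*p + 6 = (p + 2)*(p^2 - 4*p + 3) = (p - 1)*(p + 2)*(p - 3)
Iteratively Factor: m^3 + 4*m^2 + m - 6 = (m + 2)*(m^2 + 2*m - 3) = (m - 1)*(m + 2)*(m + 3)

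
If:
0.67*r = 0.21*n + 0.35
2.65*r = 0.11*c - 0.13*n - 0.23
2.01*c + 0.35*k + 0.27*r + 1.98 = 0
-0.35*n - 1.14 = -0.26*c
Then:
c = 2.51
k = -20.13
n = -1.39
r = 0.09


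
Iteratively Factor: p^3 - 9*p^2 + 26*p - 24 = (p - 4)*(p^2 - 5*p + 6) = (p - 4)*(p - 2)*(p - 3)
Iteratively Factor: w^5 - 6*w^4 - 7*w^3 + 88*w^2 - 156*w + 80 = (w - 2)*(w^4 - 4*w^3 - 15*w^2 + 58*w - 40) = (w - 2)*(w - 1)*(w^3 - 3*w^2 - 18*w + 40) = (w - 5)*(w - 2)*(w - 1)*(w^2 + 2*w - 8) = (w - 5)*(w - 2)^2*(w - 1)*(w + 4)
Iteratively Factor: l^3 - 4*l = (l)*(l^2 - 4) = l*(l - 2)*(l + 2)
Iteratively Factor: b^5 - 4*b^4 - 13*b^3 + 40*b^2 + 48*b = (b)*(b^4 - 4*b^3 - 13*b^2 + 40*b + 48) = b*(b - 4)*(b^3 - 13*b - 12) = b*(b - 4)*(b + 3)*(b^2 - 3*b - 4) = b*(b - 4)*(b + 1)*(b + 3)*(b - 4)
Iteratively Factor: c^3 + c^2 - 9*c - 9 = (c - 3)*(c^2 + 4*c + 3) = (c - 3)*(c + 3)*(c + 1)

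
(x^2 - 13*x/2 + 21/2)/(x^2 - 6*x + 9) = (x - 7/2)/(x - 3)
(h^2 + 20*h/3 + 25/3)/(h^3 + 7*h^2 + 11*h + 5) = (h + 5/3)/(h^2 + 2*h + 1)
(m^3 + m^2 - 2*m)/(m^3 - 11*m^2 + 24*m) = (m^2 + m - 2)/(m^2 - 11*m + 24)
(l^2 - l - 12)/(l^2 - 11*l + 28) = (l + 3)/(l - 7)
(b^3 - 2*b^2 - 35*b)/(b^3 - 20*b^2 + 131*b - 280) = b*(b + 5)/(b^2 - 13*b + 40)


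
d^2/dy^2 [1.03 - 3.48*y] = 0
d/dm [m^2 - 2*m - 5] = 2*m - 2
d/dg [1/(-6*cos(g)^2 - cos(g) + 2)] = -(12*cos(g) + 1)*sin(g)/(6*cos(g)^2 + cos(g) - 2)^2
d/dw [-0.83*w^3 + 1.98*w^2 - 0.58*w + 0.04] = -2.49*w^2 + 3.96*w - 0.58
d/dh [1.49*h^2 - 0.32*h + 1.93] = 2.98*h - 0.32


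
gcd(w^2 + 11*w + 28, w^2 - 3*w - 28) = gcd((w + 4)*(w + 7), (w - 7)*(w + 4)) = w + 4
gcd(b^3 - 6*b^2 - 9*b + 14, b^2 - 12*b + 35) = b - 7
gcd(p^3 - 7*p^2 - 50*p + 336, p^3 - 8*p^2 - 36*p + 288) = p^2 - 14*p + 48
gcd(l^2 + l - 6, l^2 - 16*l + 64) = 1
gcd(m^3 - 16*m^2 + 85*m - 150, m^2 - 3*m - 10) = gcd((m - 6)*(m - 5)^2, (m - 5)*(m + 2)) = m - 5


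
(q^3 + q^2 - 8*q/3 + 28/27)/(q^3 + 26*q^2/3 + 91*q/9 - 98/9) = (q - 2/3)/(q + 7)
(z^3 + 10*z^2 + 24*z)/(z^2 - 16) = z*(z + 6)/(z - 4)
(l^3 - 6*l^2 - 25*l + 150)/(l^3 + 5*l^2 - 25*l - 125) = (l - 6)/(l + 5)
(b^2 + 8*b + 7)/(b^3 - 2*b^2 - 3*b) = (b + 7)/(b*(b - 3))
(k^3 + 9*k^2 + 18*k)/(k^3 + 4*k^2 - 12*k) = (k + 3)/(k - 2)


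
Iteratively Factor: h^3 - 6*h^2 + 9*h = (h - 3)*(h^2 - 3*h) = h*(h - 3)*(h - 3)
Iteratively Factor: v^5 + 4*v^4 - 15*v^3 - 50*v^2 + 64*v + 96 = (v + 4)*(v^4 - 15*v^2 + 10*v + 24) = (v + 4)^2*(v^3 - 4*v^2 + v + 6) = (v - 3)*(v + 4)^2*(v^2 - v - 2) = (v - 3)*(v + 1)*(v + 4)^2*(v - 2)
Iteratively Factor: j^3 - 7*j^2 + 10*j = (j - 5)*(j^2 - 2*j) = j*(j - 5)*(j - 2)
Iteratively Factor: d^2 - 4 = (d + 2)*(d - 2)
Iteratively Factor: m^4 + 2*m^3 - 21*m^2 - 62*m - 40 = (m + 2)*(m^3 - 21*m - 20) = (m + 2)*(m + 4)*(m^2 - 4*m - 5) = (m + 1)*(m + 2)*(m + 4)*(m - 5)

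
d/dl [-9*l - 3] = -9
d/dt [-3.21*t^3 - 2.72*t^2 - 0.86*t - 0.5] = -9.63*t^2 - 5.44*t - 0.86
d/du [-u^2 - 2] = -2*u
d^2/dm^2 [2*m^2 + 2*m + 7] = 4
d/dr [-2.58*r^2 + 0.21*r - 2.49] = 0.21 - 5.16*r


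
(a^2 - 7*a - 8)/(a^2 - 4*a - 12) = (-a^2 + 7*a + 8)/(-a^2 + 4*a + 12)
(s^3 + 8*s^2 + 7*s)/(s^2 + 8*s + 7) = s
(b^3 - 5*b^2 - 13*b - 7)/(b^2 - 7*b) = b + 2 + 1/b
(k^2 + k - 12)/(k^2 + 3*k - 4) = (k - 3)/(k - 1)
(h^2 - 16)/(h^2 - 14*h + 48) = (h^2 - 16)/(h^2 - 14*h + 48)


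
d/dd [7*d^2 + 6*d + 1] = 14*d + 6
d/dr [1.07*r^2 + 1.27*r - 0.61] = 2.14*r + 1.27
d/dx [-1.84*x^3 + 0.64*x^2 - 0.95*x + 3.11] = -5.52*x^2 + 1.28*x - 0.95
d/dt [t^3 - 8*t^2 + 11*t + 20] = 3*t^2 - 16*t + 11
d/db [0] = 0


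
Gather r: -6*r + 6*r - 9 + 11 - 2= 0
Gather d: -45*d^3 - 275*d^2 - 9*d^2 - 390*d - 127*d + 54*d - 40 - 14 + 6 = -45*d^3 - 284*d^2 - 463*d - 48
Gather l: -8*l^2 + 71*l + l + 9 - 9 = -8*l^2 + 72*l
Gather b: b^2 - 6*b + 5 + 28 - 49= b^2 - 6*b - 16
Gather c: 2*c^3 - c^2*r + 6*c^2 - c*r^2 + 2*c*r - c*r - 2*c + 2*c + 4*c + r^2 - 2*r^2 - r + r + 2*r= 2*c^3 + c^2*(6 - r) + c*(-r^2 + r + 4) - r^2 + 2*r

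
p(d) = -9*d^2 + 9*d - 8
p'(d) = 9 - 18*d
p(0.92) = -7.34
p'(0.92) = -7.56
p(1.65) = -17.65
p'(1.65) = -20.70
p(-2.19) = -70.87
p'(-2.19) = 48.42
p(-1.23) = -32.69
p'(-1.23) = 31.14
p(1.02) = -8.18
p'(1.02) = -9.36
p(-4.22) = -206.26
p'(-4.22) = 84.96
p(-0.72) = -19.15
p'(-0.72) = 21.96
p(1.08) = -8.78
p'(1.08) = -10.44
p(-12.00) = -1412.00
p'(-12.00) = 225.00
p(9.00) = -656.00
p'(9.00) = -153.00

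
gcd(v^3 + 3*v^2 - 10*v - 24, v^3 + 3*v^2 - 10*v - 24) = v^3 + 3*v^2 - 10*v - 24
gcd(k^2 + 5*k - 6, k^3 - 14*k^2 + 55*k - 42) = k - 1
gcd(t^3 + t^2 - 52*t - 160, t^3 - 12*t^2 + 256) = t^2 - 4*t - 32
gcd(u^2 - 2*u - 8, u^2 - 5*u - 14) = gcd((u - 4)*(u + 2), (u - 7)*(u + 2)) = u + 2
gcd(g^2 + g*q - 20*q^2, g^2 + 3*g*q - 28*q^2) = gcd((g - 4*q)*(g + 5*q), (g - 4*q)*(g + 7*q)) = -g + 4*q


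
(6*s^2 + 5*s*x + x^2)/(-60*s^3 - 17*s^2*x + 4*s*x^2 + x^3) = (2*s + x)/(-20*s^2 + s*x + x^2)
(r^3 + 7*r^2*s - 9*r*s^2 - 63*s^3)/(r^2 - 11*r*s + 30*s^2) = (r^3 + 7*r^2*s - 9*r*s^2 - 63*s^3)/(r^2 - 11*r*s + 30*s^2)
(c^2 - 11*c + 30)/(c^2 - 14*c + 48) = (c - 5)/(c - 8)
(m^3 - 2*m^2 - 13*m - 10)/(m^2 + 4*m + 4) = (m^2 - 4*m - 5)/(m + 2)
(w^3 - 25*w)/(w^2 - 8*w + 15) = w*(w + 5)/(w - 3)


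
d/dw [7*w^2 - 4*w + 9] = 14*w - 4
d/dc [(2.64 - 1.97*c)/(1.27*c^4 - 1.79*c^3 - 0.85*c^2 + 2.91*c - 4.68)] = (7.5057*c^4 - 20.4638*c^3 + 12.5023*c^2 + 4.488*c + 1.5372)/(1.6129*c^8 - 4.5466*c^7 + 1.0451*c^6 + 10.4344*c^5 - 21.5825*c^4 + 11.8074*c^3 + 16.4241*c^2 - 27.2376*c + 21.9024)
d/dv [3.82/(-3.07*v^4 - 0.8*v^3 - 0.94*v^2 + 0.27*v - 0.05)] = (46.9096*v^3 + 9.168*v^2 + 7.1816*v - 1.0314)/(3.07*v^4 + 0.8*v^3 + 0.94*v^2 - 0.27*v + 0.05)^2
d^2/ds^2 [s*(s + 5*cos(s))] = -5*s*cos(s) - 10*sin(s) + 2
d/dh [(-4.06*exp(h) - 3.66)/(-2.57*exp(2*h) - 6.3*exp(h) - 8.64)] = (-10.4342*exp(2*h) - 18.8124*exp(h) + 12.0204)*exp(h)/(6.6049*exp(4*h) + 32.382*exp(3*h) + 84.0996*exp(2*h) + 108.864*exp(h) + 74.6496)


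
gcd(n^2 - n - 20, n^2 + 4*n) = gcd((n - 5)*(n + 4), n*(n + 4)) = n + 4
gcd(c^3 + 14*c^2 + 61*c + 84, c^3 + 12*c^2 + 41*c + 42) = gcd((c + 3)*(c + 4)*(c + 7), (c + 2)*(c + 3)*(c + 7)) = c^2 + 10*c + 21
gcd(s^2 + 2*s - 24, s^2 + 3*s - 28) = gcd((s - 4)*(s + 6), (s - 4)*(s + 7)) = s - 4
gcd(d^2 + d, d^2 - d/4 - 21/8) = 1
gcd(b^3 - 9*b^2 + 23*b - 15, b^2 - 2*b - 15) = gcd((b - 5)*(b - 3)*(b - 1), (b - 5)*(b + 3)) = b - 5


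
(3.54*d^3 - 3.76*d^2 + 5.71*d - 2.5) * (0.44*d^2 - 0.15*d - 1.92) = 1.5576*d^5 - 2.1854*d^4 - 3.7204*d^3 + 5.2627*d^2 - 10.5882*d + 4.8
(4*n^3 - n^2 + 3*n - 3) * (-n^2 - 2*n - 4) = -4*n^5 - 7*n^4 - 17*n^3 + n^2 - 6*n + 12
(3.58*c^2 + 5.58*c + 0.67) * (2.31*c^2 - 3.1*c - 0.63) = 8.2698*c^4 + 1.7918*c^3 - 18.0057*c^2 - 5.5924*c - 0.4221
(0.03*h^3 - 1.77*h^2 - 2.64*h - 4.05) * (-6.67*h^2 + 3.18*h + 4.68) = -0.2001*h^5 + 11.9013*h^4 + 12.1206*h^3 + 10.3347*h^2 - 25.2342*h - 18.954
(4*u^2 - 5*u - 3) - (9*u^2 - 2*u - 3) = -5*u^2 - 3*u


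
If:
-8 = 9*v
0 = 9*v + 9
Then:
No Solution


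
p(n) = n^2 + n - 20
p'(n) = 2*n + 1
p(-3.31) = -12.35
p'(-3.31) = -5.62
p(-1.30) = -19.61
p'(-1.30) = -1.60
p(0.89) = -18.32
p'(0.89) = 2.78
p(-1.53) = -19.19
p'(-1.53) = -2.06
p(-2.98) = -14.10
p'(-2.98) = -4.96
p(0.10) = -19.89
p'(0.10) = 1.20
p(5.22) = 12.47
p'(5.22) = 11.44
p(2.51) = -11.19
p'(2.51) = 6.02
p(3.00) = -8.00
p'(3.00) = 7.00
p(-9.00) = 52.00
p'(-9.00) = -17.00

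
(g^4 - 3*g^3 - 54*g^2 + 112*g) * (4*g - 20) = 4*g^5 - 32*g^4 - 156*g^3 + 1528*g^2 - 2240*g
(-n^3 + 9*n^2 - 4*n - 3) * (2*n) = -2*n^4 + 18*n^3 - 8*n^2 - 6*n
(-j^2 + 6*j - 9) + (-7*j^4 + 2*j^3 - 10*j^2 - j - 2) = -7*j^4 + 2*j^3 - 11*j^2 + 5*j - 11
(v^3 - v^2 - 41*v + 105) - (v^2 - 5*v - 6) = v^3 - 2*v^2 - 36*v + 111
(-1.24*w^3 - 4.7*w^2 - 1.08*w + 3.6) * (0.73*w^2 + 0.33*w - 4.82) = -0.9052*w^5 - 3.8402*w^4 + 3.6374*w^3 + 24.9256*w^2 + 6.3936*w - 17.352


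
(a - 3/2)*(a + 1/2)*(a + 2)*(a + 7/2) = a^4 + 9*a^3/2 + 3*a^2/4 - 89*a/8 - 21/4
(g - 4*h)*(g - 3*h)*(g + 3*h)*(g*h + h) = g^4*h - 4*g^3*h^2 + g^3*h - 9*g^2*h^3 - 4*g^2*h^2 + 36*g*h^4 - 9*g*h^3 + 36*h^4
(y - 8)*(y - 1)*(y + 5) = y^3 - 4*y^2 - 37*y + 40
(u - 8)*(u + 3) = u^2 - 5*u - 24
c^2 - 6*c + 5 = (c - 5)*(c - 1)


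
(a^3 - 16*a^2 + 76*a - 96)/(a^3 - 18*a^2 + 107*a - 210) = (a^2 - 10*a + 16)/(a^2 - 12*a + 35)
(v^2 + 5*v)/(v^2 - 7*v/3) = 3*(v + 5)/(3*v - 7)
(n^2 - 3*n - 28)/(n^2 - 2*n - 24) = (n - 7)/(n - 6)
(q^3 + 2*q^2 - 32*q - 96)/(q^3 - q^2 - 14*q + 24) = (q^2 - 2*q - 24)/(q^2 - 5*q + 6)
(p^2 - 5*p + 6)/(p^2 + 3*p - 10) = (p - 3)/(p + 5)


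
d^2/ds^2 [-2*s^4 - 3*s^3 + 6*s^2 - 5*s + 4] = -24*s^2 - 18*s + 12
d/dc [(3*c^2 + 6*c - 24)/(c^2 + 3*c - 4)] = 3/(c^2 - 2*c + 1)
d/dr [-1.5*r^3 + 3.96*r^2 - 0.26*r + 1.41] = -4.5*r^2 + 7.92*r - 0.26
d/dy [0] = 0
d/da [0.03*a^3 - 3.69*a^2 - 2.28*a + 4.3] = 0.09*a^2 - 7.38*a - 2.28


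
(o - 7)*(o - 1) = o^2 - 8*o + 7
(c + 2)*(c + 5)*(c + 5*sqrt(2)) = c^3 + 7*c^2 + 5*sqrt(2)*c^2 + 10*c + 35*sqrt(2)*c + 50*sqrt(2)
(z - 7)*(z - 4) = z^2 - 11*z + 28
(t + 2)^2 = t^2 + 4*t + 4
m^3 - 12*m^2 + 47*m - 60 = (m - 5)*(m - 4)*(m - 3)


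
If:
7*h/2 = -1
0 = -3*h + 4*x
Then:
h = -2/7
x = -3/14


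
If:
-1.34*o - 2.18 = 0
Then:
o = -1.63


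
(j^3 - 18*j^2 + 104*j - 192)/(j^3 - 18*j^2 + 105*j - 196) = (j^2 - 14*j + 48)/(j^2 - 14*j + 49)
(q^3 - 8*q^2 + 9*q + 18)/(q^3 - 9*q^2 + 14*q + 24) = (q - 3)/(q - 4)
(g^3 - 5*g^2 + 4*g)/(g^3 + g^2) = (g^2 - 5*g + 4)/(g*(g + 1))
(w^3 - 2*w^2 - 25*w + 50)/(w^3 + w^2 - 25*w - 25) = (w - 2)/(w + 1)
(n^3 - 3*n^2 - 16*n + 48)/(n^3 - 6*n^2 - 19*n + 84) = (n - 4)/(n - 7)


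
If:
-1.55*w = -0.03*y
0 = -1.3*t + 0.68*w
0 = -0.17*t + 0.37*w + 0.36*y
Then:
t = 0.00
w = 0.00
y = 0.00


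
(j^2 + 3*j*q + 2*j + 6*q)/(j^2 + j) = (j^2 + 3*j*q + 2*j + 6*q)/(j*(j + 1))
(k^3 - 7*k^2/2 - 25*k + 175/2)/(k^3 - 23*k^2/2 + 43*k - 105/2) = (k + 5)/(k - 3)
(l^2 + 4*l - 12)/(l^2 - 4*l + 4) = (l + 6)/(l - 2)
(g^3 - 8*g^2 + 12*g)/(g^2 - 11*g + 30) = g*(g - 2)/(g - 5)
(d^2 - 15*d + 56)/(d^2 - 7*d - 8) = (d - 7)/(d + 1)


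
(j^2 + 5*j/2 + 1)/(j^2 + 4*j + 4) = (j + 1/2)/(j + 2)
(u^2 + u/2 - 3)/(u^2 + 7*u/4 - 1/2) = 2*(2*u - 3)/(4*u - 1)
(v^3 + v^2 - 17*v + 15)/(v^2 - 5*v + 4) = (v^2 + 2*v - 15)/(v - 4)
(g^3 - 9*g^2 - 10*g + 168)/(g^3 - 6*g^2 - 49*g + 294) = (g + 4)/(g + 7)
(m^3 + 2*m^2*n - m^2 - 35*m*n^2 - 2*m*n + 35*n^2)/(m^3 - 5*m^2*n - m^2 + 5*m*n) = (m + 7*n)/m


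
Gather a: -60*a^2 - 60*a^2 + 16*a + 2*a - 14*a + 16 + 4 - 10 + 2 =-120*a^2 + 4*a + 12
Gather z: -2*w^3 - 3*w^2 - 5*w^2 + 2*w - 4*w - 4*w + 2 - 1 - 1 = -2*w^3 - 8*w^2 - 6*w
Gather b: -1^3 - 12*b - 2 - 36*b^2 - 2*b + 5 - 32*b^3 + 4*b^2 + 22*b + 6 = -32*b^3 - 32*b^2 + 8*b + 8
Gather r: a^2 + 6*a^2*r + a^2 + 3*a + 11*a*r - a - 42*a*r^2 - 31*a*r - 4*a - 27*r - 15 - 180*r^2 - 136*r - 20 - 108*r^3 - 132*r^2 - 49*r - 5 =2*a^2 - 2*a - 108*r^3 + r^2*(-42*a - 312) + r*(6*a^2 - 20*a - 212) - 40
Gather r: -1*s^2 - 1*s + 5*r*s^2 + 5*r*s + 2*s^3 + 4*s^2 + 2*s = r*(5*s^2 + 5*s) + 2*s^3 + 3*s^2 + s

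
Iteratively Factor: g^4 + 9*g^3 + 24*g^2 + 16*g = (g + 4)*(g^3 + 5*g^2 + 4*g) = g*(g + 4)*(g^2 + 5*g + 4) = g*(g + 1)*(g + 4)*(g + 4)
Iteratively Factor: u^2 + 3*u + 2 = (u + 2)*(u + 1)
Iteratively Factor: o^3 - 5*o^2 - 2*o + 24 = (o - 3)*(o^2 - 2*o - 8) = (o - 4)*(o - 3)*(o + 2)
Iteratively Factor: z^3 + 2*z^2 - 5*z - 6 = (z + 3)*(z^2 - z - 2) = (z + 1)*(z + 3)*(z - 2)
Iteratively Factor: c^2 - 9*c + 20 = (c - 5)*(c - 4)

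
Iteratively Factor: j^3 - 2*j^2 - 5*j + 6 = (j - 3)*(j^2 + j - 2) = (j - 3)*(j - 1)*(j + 2)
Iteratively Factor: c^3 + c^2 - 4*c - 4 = (c + 1)*(c^2 - 4) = (c - 2)*(c + 1)*(c + 2)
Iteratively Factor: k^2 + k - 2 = (k + 2)*(k - 1)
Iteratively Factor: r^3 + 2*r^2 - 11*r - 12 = (r + 1)*(r^2 + r - 12) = (r + 1)*(r + 4)*(r - 3)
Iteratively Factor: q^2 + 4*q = (q + 4)*(q)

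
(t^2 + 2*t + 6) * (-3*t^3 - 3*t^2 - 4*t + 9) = -3*t^5 - 9*t^4 - 28*t^3 - 17*t^2 - 6*t + 54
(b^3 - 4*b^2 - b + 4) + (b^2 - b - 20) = b^3 - 3*b^2 - 2*b - 16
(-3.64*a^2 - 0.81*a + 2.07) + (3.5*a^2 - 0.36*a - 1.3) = -0.14*a^2 - 1.17*a + 0.77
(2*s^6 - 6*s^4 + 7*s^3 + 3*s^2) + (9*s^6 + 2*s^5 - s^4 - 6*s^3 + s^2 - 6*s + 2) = 11*s^6 + 2*s^5 - 7*s^4 + s^3 + 4*s^2 - 6*s + 2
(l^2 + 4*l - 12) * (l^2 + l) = l^4 + 5*l^3 - 8*l^2 - 12*l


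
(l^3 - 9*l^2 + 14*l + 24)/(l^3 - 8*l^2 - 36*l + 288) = (l^2 - 3*l - 4)/(l^2 - 2*l - 48)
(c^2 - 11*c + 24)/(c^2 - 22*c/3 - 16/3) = 3*(c - 3)/(3*c + 2)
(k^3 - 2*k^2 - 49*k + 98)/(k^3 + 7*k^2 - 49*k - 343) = (k - 2)/(k + 7)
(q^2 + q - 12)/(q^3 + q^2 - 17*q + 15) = (q + 4)/(q^2 + 4*q - 5)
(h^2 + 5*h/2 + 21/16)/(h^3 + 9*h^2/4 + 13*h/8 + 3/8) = (4*h + 7)/(2*(2*h^2 + 3*h + 1))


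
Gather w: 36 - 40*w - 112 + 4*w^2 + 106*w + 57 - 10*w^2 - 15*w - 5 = -6*w^2 + 51*w - 24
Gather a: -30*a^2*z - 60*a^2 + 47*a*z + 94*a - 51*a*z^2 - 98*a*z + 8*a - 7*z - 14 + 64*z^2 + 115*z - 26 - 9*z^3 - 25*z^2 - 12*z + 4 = a^2*(-30*z - 60) + a*(-51*z^2 - 51*z + 102) - 9*z^3 + 39*z^2 + 96*z - 36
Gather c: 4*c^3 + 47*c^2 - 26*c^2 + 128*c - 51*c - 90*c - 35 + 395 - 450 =4*c^3 + 21*c^2 - 13*c - 90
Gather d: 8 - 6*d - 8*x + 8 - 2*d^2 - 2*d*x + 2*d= -2*d^2 + d*(-2*x - 4) - 8*x + 16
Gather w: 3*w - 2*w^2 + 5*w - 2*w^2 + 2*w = -4*w^2 + 10*w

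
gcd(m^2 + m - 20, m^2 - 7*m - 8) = 1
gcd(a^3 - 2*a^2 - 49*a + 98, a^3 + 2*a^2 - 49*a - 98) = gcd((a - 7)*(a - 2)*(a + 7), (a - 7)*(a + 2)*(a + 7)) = a^2 - 49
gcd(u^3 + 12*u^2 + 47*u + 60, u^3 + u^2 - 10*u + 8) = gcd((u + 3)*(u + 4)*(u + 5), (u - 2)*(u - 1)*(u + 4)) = u + 4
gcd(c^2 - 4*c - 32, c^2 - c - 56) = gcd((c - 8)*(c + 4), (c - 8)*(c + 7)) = c - 8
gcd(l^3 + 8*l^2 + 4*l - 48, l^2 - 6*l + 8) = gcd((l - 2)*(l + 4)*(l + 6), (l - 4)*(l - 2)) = l - 2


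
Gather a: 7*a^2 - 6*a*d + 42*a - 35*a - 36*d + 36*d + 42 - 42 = 7*a^2 + a*(7 - 6*d)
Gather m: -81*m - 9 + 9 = -81*m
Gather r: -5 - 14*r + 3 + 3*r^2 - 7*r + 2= 3*r^2 - 21*r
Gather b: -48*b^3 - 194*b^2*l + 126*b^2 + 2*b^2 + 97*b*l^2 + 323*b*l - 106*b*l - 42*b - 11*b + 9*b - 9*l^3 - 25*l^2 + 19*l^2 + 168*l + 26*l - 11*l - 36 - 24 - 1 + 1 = -48*b^3 + b^2*(128 - 194*l) + b*(97*l^2 + 217*l - 44) - 9*l^3 - 6*l^2 + 183*l - 60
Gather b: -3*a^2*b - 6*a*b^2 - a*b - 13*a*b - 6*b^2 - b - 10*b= b^2*(-6*a - 6) + b*(-3*a^2 - 14*a - 11)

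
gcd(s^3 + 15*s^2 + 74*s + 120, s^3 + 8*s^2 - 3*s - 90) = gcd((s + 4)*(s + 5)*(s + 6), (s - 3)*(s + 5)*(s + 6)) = s^2 + 11*s + 30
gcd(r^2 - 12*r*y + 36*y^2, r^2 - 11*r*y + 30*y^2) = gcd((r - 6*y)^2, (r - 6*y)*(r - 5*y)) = -r + 6*y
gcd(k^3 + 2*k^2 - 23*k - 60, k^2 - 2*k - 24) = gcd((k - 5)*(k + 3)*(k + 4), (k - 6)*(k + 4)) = k + 4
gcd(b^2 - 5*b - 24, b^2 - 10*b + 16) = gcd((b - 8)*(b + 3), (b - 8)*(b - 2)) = b - 8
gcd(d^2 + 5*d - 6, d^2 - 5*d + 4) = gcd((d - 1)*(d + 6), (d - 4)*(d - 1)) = d - 1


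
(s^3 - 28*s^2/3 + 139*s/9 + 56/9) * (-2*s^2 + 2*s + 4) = -2*s^5 + 62*s^4/3 - 410*s^3/9 - 170*s^2/9 + 668*s/9 + 224/9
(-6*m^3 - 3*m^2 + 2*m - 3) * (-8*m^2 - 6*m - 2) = 48*m^5 + 60*m^4 + 14*m^3 + 18*m^2 + 14*m + 6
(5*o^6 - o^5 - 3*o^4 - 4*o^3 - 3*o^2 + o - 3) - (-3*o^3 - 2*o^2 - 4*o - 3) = 5*o^6 - o^5 - 3*o^4 - o^3 - o^2 + 5*o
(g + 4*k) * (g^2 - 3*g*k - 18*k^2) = g^3 + g^2*k - 30*g*k^2 - 72*k^3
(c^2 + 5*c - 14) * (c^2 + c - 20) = c^4 + 6*c^3 - 29*c^2 - 114*c + 280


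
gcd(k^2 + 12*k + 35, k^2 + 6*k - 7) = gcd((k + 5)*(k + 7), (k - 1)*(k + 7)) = k + 7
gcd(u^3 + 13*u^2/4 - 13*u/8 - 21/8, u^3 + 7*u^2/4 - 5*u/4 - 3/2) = u^2 - u/4 - 3/4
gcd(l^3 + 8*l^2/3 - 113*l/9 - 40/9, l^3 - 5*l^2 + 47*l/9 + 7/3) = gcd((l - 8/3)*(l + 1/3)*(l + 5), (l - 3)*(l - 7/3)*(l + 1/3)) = l + 1/3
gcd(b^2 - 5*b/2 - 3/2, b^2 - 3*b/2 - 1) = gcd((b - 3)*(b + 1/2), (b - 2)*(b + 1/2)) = b + 1/2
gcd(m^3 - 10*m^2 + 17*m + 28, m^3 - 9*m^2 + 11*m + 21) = m^2 - 6*m - 7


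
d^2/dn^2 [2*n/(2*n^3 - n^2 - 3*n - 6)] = 4*(-n*(-6*n^2 + 2*n + 3)^2 + (-6*n^2 - n*(6*n - 1) + 2*n + 3)*(-2*n^3 + n^2 + 3*n + 6))/(-2*n^3 + n^2 + 3*n + 6)^3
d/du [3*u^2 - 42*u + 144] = 6*u - 42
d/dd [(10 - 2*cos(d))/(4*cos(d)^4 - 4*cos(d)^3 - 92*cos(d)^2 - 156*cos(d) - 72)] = (-3*cos(d)^3 + 25*cos(d)^2 - 17*cos(d) - 213)*sin(d)/(2*(cos(d) - 6)^2*(cos(d) + 1)^3*(cos(d) + 3)^2)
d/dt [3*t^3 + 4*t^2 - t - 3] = 9*t^2 + 8*t - 1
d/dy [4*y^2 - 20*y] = 8*y - 20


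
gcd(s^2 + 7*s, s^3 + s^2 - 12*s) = s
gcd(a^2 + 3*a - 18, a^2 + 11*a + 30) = a + 6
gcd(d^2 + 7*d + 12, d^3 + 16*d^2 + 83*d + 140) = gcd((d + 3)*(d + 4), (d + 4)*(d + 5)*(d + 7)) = d + 4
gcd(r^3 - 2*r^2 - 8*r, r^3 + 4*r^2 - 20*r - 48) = r^2 - 2*r - 8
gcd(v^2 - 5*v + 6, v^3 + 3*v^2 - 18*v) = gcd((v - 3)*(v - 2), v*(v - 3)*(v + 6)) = v - 3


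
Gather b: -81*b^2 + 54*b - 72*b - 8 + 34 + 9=-81*b^2 - 18*b + 35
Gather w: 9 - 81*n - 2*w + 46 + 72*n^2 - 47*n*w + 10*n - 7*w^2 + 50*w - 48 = 72*n^2 - 71*n - 7*w^2 + w*(48 - 47*n) + 7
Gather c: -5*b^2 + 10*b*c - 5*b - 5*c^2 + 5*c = -5*b^2 - 5*b - 5*c^2 + c*(10*b + 5)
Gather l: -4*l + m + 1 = -4*l + m + 1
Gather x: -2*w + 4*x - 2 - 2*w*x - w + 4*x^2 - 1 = -3*w + 4*x^2 + x*(4 - 2*w) - 3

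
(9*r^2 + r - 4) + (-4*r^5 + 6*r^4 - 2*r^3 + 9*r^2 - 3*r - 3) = -4*r^5 + 6*r^4 - 2*r^3 + 18*r^2 - 2*r - 7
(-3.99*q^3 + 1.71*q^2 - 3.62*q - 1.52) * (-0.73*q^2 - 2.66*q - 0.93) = 2.9127*q^5 + 9.3651*q^4 + 1.8047*q^3 + 9.1485*q^2 + 7.4098*q + 1.4136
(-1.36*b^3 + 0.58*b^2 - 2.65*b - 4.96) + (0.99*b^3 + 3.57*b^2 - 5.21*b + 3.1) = -0.37*b^3 + 4.15*b^2 - 7.86*b - 1.86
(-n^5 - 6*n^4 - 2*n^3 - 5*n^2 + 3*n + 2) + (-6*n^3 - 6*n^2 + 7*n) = -n^5 - 6*n^4 - 8*n^3 - 11*n^2 + 10*n + 2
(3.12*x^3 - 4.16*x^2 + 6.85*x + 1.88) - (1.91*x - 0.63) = 3.12*x^3 - 4.16*x^2 + 4.94*x + 2.51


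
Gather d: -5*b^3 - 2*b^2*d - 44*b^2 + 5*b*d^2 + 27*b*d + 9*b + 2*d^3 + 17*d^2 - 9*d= -5*b^3 - 44*b^2 + 9*b + 2*d^3 + d^2*(5*b + 17) + d*(-2*b^2 + 27*b - 9)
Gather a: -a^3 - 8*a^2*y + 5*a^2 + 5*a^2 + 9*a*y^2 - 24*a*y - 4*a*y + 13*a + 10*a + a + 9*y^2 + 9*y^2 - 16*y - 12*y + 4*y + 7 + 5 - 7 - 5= -a^3 + a^2*(10 - 8*y) + a*(9*y^2 - 28*y + 24) + 18*y^2 - 24*y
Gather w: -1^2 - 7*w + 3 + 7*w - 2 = 0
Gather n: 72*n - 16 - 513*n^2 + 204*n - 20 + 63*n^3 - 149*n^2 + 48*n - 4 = 63*n^3 - 662*n^2 + 324*n - 40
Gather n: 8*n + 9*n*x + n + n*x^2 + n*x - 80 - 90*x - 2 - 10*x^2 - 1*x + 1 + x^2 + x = n*(x^2 + 10*x + 9) - 9*x^2 - 90*x - 81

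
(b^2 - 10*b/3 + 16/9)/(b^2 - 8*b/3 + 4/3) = (b - 8/3)/(b - 2)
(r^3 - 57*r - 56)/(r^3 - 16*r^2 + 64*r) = (r^2 + 8*r + 7)/(r*(r - 8))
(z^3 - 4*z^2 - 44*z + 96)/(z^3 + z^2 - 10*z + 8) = (z^2 - 2*z - 48)/(z^2 + 3*z - 4)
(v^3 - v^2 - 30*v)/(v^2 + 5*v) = v - 6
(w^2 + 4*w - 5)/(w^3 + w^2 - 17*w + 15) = 1/(w - 3)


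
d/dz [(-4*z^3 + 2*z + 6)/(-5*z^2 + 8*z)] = 2*(10*z^4 - 32*z^3 + 5*z^2 + 30*z - 24)/(z^2*(25*z^2 - 80*z + 64))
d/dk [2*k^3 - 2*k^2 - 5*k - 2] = 6*k^2 - 4*k - 5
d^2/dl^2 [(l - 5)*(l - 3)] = 2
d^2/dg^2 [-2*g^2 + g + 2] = -4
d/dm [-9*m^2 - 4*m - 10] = -18*m - 4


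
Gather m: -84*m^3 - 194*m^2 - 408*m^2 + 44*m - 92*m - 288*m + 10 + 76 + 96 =-84*m^3 - 602*m^2 - 336*m + 182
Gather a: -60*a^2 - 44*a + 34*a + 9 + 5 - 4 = -60*a^2 - 10*a + 10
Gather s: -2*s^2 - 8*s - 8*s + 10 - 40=-2*s^2 - 16*s - 30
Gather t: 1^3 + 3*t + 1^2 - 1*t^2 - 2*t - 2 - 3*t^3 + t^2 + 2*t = -3*t^3 + 3*t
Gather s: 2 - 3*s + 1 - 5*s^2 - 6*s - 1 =-5*s^2 - 9*s + 2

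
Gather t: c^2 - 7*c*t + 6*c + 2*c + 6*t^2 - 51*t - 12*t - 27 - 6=c^2 + 8*c + 6*t^2 + t*(-7*c - 63) - 33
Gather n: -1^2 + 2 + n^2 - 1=n^2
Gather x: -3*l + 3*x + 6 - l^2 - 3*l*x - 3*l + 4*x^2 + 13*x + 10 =-l^2 - 6*l + 4*x^2 + x*(16 - 3*l) + 16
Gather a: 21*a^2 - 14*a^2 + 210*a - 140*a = 7*a^2 + 70*a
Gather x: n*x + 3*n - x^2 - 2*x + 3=3*n - x^2 + x*(n - 2) + 3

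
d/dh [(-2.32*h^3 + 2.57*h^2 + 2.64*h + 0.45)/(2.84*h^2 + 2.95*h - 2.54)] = (-6.5888*h^4 - 13.688*h^3 + 17.7623*h^2 - 15.6116*h - 8.0331)/(8.0656*h^4 + 16.756*h^3 - 5.7247*h^2 - 14.986*h + 6.4516)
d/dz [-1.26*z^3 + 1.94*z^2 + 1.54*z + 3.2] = -3.78*z^2 + 3.88*z + 1.54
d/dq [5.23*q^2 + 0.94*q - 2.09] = 10.46*q + 0.94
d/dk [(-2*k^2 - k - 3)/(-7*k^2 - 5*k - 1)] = (3*k^2 - 38*k - 14)/(49*k^4 + 70*k^3 + 39*k^2 + 10*k + 1)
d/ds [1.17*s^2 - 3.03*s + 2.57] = 2.34*s - 3.03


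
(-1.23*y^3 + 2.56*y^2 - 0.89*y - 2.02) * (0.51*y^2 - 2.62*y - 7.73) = -0.6273*y^5 + 4.5282*y^4 + 2.3468*y^3 - 18.4872*y^2 + 12.1721*y + 15.6146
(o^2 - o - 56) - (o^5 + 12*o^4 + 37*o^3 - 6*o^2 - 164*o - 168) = -o^5 - 12*o^4 - 37*o^3 + 7*o^2 + 163*o + 112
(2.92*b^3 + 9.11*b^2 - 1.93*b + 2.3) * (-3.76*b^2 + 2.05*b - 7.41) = -10.9792*b^5 - 28.2676*b^4 + 4.2951*b^3 - 80.1096*b^2 + 19.0163*b - 17.043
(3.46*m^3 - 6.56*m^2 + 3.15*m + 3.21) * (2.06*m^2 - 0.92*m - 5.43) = 7.1276*m^5 - 16.6968*m^4 - 6.2636*m^3 + 39.3354*m^2 - 20.0577*m - 17.4303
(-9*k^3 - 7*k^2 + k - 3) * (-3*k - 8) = 27*k^4 + 93*k^3 + 53*k^2 + k + 24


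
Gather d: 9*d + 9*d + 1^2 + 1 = 18*d + 2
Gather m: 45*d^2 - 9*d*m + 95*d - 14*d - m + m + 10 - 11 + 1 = 45*d^2 - 9*d*m + 81*d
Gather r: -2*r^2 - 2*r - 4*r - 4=-2*r^2 - 6*r - 4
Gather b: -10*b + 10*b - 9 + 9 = 0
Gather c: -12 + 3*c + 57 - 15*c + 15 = 60 - 12*c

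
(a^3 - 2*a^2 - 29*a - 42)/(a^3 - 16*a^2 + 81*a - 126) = (a^2 + 5*a + 6)/(a^2 - 9*a + 18)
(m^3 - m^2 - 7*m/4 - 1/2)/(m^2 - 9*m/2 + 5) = (4*m^2 + 4*m + 1)/(2*(2*m - 5))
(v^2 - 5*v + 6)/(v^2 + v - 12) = (v - 2)/(v + 4)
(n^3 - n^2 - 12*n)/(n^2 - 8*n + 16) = n*(n + 3)/(n - 4)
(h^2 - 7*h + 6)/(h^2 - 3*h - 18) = (h - 1)/(h + 3)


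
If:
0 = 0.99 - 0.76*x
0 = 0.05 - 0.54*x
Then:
No Solution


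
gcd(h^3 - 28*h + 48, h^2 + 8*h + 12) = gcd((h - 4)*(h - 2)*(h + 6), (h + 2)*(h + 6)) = h + 6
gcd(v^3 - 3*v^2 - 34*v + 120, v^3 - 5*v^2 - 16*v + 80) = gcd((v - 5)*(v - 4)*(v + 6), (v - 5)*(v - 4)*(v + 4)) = v^2 - 9*v + 20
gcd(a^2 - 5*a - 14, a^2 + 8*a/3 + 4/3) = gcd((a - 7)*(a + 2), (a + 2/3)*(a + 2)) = a + 2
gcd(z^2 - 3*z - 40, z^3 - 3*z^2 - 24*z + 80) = z + 5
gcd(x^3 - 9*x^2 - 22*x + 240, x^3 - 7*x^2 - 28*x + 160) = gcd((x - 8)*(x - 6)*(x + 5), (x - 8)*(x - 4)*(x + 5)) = x^2 - 3*x - 40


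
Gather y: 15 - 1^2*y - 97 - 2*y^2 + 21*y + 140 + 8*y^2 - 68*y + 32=6*y^2 - 48*y + 90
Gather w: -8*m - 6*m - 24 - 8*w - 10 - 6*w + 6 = -14*m - 14*w - 28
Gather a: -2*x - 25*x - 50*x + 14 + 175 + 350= 539 - 77*x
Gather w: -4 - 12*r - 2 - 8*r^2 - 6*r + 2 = -8*r^2 - 18*r - 4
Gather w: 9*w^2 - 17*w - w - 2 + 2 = 9*w^2 - 18*w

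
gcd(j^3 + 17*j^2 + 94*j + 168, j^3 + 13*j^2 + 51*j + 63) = j + 7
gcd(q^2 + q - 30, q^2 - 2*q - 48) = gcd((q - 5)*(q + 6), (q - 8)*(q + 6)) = q + 6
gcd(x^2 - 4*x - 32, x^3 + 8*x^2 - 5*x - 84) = x + 4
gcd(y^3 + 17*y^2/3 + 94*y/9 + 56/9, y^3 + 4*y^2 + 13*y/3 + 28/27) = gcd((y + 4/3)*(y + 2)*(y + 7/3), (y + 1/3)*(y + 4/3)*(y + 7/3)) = y^2 + 11*y/3 + 28/9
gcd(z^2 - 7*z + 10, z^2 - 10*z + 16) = z - 2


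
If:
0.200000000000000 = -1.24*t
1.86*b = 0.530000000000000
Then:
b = 0.28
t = -0.16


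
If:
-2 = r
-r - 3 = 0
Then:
No Solution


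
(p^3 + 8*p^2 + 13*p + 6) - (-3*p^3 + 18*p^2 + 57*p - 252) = 4*p^3 - 10*p^2 - 44*p + 258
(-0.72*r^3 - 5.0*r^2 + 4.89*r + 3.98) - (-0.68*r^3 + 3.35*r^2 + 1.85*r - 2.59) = -0.0399999999999999*r^3 - 8.35*r^2 + 3.04*r + 6.57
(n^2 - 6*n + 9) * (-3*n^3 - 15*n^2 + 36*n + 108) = -3*n^5 + 3*n^4 + 99*n^3 - 243*n^2 - 324*n + 972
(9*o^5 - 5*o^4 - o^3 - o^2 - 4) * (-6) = -54*o^5 + 30*o^4 + 6*o^3 + 6*o^2 + 24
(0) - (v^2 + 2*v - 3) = -v^2 - 2*v + 3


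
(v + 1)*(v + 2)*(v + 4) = v^3 + 7*v^2 + 14*v + 8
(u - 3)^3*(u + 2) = u^4 - 7*u^3 + 9*u^2 + 27*u - 54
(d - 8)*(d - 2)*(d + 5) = d^3 - 5*d^2 - 34*d + 80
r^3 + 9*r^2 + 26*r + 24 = (r + 2)*(r + 3)*(r + 4)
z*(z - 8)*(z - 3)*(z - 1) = z^4 - 12*z^3 + 35*z^2 - 24*z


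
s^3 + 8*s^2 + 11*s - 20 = (s - 1)*(s + 4)*(s + 5)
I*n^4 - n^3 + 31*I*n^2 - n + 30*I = (n - 5*I)*(n + I)*(n + 6*I)*(I*n + 1)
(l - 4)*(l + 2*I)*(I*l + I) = I*l^3 - 2*l^2 - 3*I*l^2 + 6*l - 4*I*l + 8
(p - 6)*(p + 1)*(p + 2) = p^3 - 3*p^2 - 16*p - 12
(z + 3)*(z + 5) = z^2 + 8*z + 15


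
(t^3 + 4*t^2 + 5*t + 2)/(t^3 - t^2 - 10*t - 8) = (t + 1)/(t - 4)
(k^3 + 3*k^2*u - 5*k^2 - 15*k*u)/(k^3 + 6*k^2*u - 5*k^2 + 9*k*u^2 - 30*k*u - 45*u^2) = k/(k + 3*u)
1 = 1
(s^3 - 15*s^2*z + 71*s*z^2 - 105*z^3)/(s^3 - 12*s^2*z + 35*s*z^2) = (s - 3*z)/s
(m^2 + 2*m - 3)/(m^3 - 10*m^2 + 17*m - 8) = (m + 3)/(m^2 - 9*m + 8)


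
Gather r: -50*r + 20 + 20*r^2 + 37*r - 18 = 20*r^2 - 13*r + 2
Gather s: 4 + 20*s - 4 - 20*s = 0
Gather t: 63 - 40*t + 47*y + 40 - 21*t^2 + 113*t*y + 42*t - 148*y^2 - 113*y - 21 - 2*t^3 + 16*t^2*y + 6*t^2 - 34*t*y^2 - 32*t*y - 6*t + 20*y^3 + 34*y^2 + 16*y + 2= -2*t^3 + t^2*(16*y - 15) + t*(-34*y^2 + 81*y - 4) + 20*y^3 - 114*y^2 - 50*y + 84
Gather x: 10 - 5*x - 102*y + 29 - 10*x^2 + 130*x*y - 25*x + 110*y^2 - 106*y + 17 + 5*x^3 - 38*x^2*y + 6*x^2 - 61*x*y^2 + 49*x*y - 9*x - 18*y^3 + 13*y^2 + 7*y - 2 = 5*x^3 + x^2*(-38*y - 4) + x*(-61*y^2 + 179*y - 39) - 18*y^3 + 123*y^2 - 201*y + 54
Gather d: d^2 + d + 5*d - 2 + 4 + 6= d^2 + 6*d + 8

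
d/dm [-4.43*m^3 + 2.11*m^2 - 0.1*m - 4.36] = -13.29*m^2 + 4.22*m - 0.1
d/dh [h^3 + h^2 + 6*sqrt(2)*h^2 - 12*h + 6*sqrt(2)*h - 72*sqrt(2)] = 3*h^2 + 2*h + 12*sqrt(2)*h - 12 + 6*sqrt(2)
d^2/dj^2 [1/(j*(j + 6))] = 2*(j^2 + j*(j + 6) + (j + 6)^2)/(j^3*(j + 6)^3)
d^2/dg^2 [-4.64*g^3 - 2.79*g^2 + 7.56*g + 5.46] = -27.84*g - 5.58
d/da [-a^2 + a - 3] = 1 - 2*a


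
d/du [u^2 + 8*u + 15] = 2*u + 8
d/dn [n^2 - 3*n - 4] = 2*n - 3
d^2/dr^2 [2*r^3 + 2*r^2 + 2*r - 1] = 12*r + 4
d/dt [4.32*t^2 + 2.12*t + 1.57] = 8.64*t + 2.12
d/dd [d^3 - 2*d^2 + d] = 3*d^2 - 4*d + 1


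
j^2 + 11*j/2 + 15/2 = (j + 5/2)*(j + 3)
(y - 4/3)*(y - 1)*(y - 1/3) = y^3 - 8*y^2/3 + 19*y/9 - 4/9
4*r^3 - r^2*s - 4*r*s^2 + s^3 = (-4*r + s)*(-r + s)*(r + s)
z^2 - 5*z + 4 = (z - 4)*(z - 1)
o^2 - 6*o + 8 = (o - 4)*(o - 2)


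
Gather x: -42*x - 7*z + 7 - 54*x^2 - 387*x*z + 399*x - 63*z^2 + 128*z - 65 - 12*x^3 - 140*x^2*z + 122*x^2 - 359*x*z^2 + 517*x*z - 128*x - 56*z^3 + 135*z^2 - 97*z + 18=-12*x^3 + x^2*(68 - 140*z) + x*(-359*z^2 + 130*z + 229) - 56*z^3 + 72*z^2 + 24*z - 40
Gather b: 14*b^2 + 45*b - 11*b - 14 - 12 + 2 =14*b^2 + 34*b - 24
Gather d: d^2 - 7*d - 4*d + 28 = d^2 - 11*d + 28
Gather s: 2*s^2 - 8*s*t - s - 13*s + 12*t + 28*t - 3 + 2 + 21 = 2*s^2 + s*(-8*t - 14) + 40*t + 20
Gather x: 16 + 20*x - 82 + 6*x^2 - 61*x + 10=6*x^2 - 41*x - 56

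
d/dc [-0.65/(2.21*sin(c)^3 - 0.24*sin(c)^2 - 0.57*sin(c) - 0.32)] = (4.3095*sin(c)^2 - 0.312*sin(c) - 0.3705)*cos(c)/(-2.21*sin(c)^3 + 0.24*sin(c)^2 + 0.57*sin(c) + 0.32)^2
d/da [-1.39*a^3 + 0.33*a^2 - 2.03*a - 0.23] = -4.17*a^2 + 0.66*a - 2.03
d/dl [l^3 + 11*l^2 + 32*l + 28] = 3*l^2 + 22*l + 32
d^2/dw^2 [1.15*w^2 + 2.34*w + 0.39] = 2.30000000000000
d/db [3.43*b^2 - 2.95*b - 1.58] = 6.86*b - 2.95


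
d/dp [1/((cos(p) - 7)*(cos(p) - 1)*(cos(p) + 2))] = 3*(cos(p)^2 - 4*cos(p) - 3)*sin(p)/((cos(p) - 7)^2*(cos(p) - 1)^2*(cos(p) + 2)^2)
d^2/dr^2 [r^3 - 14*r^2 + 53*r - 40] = 6*r - 28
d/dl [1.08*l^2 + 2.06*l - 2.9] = 2.16*l + 2.06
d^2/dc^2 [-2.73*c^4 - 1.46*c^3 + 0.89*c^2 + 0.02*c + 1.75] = -32.76*c^2 - 8.76*c + 1.78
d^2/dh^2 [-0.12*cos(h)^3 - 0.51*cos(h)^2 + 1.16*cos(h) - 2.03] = -1.07*cos(h) + 1.02*cos(2*h) + 0.27*cos(3*h)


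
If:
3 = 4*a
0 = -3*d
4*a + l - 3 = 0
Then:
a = 3/4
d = 0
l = 0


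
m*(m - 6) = m^2 - 6*m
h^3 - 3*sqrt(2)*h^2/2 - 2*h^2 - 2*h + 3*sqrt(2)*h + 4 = (h - 2)*(h - 2*sqrt(2))*(h + sqrt(2)/2)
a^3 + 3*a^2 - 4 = (a - 1)*(a + 2)^2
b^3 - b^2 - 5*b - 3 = (b - 3)*(b + 1)^2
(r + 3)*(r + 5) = r^2 + 8*r + 15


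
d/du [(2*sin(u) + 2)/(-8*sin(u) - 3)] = 10*cos(u)/(8*sin(u) + 3)^2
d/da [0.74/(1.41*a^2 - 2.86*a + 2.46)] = (2.1164 - 2.0868*a)/(1.41*a^2 - 2.86*a + 2.46)^2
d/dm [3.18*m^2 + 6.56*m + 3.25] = 6.36*m + 6.56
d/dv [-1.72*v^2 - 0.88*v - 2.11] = -3.44*v - 0.88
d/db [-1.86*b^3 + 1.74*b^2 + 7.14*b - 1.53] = -5.58*b^2 + 3.48*b + 7.14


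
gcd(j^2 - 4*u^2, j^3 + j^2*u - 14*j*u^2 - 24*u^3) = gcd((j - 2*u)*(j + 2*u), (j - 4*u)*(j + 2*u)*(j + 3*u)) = j + 2*u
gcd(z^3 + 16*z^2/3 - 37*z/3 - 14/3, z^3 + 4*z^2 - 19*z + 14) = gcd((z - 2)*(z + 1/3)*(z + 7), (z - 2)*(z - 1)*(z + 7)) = z^2 + 5*z - 14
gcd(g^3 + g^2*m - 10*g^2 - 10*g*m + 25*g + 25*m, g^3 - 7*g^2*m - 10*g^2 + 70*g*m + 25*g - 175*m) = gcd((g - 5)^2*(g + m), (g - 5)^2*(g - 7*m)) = g^2 - 10*g + 25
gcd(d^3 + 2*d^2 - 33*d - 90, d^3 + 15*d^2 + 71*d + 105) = d^2 + 8*d + 15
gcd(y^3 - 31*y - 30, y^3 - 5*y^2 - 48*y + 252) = y - 6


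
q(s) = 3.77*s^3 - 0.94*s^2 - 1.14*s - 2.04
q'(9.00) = 898.05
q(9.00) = 2659.89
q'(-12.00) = 1650.06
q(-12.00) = -6638.28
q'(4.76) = 246.17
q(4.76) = 377.83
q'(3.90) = 163.55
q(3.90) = 202.85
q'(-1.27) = 19.49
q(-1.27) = -9.83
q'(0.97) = 7.68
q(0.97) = -0.59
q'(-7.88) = 715.96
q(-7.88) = -1896.10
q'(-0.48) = 2.37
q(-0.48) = -2.13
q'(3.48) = 129.29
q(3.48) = 141.49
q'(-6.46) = 482.99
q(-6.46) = -1050.24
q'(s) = 11.31*s^2 - 1.88*s - 1.14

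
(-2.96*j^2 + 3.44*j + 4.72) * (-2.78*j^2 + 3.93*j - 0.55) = 8.2288*j^4 - 21.196*j^3 + 2.0256*j^2 + 16.6576*j - 2.596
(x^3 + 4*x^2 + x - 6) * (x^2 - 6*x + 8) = x^5 - 2*x^4 - 15*x^3 + 20*x^2 + 44*x - 48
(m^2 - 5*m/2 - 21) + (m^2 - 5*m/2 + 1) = 2*m^2 - 5*m - 20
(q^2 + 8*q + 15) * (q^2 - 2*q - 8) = q^4 + 6*q^3 - 9*q^2 - 94*q - 120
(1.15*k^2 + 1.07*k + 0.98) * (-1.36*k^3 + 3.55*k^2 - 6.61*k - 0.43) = -1.564*k^5 + 2.6273*k^4 - 5.1358*k^3 - 4.0882*k^2 - 6.9379*k - 0.4214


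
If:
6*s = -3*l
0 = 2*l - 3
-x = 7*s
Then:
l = 3/2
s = -3/4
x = 21/4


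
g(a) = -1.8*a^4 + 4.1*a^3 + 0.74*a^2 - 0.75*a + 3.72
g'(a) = -7.2*a^3 + 12.3*a^2 + 1.48*a - 0.75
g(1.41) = 8.51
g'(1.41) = 5.61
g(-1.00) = -0.69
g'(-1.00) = 17.27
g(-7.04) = -5806.30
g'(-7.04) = 3110.62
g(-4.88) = -1472.30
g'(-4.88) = 1121.69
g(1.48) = 8.89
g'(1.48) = 5.04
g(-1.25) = -6.59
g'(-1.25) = 30.68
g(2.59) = -3.02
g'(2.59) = -39.50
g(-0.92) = 0.55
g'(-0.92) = 13.91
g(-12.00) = -44290.32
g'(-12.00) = 14194.29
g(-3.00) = -243.87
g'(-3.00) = 299.91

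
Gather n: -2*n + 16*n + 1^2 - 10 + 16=14*n + 7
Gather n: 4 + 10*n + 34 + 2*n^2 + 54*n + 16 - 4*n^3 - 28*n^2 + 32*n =-4*n^3 - 26*n^2 + 96*n + 54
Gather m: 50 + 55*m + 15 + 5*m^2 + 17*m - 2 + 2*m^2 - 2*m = 7*m^2 + 70*m + 63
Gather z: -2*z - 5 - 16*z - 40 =-18*z - 45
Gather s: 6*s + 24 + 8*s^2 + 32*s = 8*s^2 + 38*s + 24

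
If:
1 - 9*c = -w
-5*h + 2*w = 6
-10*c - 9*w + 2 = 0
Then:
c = 11/91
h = -106/91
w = 8/91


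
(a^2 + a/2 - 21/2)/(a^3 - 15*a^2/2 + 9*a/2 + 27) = (2*a + 7)/(2*a^2 - 9*a - 18)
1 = 1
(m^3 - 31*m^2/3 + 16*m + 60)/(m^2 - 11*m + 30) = (m^2 - 13*m/3 - 10)/(m - 5)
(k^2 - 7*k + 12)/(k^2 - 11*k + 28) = (k - 3)/(k - 7)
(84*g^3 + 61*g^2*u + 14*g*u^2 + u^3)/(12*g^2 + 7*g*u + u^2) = 7*g + u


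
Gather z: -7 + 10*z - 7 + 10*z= 20*z - 14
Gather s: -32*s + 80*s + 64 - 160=48*s - 96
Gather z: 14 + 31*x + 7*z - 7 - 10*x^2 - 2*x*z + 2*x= -10*x^2 + 33*x + z*(7 - 2*x) + 7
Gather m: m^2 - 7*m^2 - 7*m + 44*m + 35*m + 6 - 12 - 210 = -6*m^2 + 72*m - 216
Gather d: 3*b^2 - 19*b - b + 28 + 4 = 3*b^2 - 20*b + 32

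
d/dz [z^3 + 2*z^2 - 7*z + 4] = 3*z^2 + 4*z - 7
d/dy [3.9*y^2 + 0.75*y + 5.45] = 7.8*y + 0.75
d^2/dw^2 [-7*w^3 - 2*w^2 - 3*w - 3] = -42*w - 4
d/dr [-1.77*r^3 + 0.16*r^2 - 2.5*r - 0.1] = -5.31*r^2 + 0.32*r - 2.5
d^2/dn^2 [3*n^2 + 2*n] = 6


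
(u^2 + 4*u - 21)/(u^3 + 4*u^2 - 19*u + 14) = (u - 3)/(u^2 - 3*u + 2)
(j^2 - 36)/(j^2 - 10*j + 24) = (j + 6)/(j - 4)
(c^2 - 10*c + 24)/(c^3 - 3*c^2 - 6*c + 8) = (c - 6)/(c^2 + c - 2)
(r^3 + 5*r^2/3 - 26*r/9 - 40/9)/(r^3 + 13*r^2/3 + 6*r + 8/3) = (r - 5/3)/(r + 1)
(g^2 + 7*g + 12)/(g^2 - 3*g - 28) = (g + 3)/(g - 7)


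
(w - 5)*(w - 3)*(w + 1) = w^3 - 7*w^2 + 7*w + 15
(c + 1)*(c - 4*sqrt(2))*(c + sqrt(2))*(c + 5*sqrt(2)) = c^4 + c^3 + 2*sqrt(2)*c^3 - 38*c^2 + 2*sqrt(2)*c^2 - 40*sqrt(2)*c - 38*c - 40*sqrt(2)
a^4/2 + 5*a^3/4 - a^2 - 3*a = a*(a/2 + 1)*(a - 3/2)*(a + 2)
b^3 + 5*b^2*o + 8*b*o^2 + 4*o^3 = (b + o)*(b + 2*o)^2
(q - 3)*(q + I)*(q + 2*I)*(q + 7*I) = q^4 - 3*q^3 + 10*I*q^3 - 23*q^2 - 30*I*q^2 + 69*q - 14*I*q + 42*I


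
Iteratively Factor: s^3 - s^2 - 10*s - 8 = (s + 1)*(s^2 - 2*s - 8) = (s - 4)*(s + 1)*(s + 2)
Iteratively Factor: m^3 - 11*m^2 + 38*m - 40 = (m - 4)*(m^2 - 7*m + 10) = (m - 4)*(m - 2)*(m - 5)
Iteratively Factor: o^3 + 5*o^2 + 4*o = (o + 4)*(o^2 + o) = (o + 1)*(o + 4)*(o)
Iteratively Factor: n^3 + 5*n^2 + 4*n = (n + 1)*(n^2 + 4*n) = (n + 1)*(n + 4)*(n)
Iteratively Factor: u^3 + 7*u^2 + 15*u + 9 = (u + 3)*(u^2 + 4*u + 3) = (u + 1)*(u + 3)*(u + 3)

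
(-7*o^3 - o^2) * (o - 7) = -7*o^4 + 48*o^3 + 7*o^2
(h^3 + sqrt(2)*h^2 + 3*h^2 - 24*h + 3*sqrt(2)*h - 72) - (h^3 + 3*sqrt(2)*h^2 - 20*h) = -2*sqrt(2)*h^2 + 3*h^2 - 4*h + 3*sqrt(2)*h - 72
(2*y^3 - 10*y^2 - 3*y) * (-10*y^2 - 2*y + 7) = -20*y^5 + 96*y^4 + 64*y^3 - 64*y^2 - 21*y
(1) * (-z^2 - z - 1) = -z^2 - z - 1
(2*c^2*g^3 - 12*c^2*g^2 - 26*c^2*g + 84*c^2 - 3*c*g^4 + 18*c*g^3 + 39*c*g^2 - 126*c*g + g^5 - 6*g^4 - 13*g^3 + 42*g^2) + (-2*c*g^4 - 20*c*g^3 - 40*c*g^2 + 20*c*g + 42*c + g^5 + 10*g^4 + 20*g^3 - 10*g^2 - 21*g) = 2*c^2*g^3 - 12*c^2*g^2 - 26*c^2*g + 84*c^2 - 5*c*g^4 - 2*c*g^3 - c*g^2 - 106*c*g + 42*c + 2*g^5 + 4*g^4 + 7*g^3 + 32*g^2 - 21*g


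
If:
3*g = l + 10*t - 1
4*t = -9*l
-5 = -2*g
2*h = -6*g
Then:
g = 5/2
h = -15/2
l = -17/43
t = 153/172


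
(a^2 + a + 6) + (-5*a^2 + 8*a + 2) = -4*a^2 + 9*a + 8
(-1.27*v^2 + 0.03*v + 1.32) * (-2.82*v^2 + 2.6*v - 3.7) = 3.5814*v^4 - 3.3866*v^3 + 1.0546*v^2 + 3.321*v - 4.884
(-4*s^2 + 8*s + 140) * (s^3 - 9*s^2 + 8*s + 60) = -4*s^5 + 44*s^4 + 36*s^3 - 1436*s^2 + 1600*s + 8400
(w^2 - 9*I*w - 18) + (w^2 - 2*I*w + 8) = 2*w^2 - 11*I*w - 10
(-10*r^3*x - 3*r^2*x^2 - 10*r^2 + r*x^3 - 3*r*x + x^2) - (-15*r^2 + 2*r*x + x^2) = -10*r^3*x - 3*r^2*x^2 + 5*r^2 + r*x^3 - 5*r*x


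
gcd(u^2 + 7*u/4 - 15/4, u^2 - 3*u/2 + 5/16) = u - 5/4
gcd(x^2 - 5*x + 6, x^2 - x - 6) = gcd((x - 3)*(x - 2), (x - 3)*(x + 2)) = x - 3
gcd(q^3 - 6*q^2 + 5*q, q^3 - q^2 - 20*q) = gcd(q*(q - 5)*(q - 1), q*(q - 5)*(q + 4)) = q^2 - 5*q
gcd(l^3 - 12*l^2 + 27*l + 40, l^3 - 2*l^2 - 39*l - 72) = l - 8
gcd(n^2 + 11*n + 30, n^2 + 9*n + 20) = n + 5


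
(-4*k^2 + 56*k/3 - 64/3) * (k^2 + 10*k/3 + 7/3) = -4*k^4 + 16*k^3/3 + 284*k^2/9 - 248*k/9 - 448/9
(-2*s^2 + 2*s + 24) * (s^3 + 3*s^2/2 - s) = -2*s^5 - s^4 + 29*s^3 + 34*s^2 - 24*s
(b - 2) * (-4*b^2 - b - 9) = -4*b^3 + 7*b^2 - 7*b + 18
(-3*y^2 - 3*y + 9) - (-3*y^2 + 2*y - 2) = 11 - 5*y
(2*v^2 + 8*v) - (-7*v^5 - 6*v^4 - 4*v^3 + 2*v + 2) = 7*v^5 + 6*v^4 + 4*v^3 + 2*v^2 + 6*v - 2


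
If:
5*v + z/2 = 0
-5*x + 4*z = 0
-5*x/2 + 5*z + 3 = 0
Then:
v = 1/10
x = -4/5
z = -1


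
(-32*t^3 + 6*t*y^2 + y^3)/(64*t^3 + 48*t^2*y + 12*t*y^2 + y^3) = (-2*t + y)/(4*t + y)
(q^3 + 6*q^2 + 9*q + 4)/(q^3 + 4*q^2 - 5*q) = (q^3 + 6*q^2 + 9*q + 4)/(q*(q^2 + 4*q - 5))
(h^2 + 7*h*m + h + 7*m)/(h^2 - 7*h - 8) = (h + 7*m)/(h - 8)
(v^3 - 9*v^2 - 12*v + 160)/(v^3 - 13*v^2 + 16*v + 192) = (v^2 - v - 20)/(v^2 - 5*v - 24)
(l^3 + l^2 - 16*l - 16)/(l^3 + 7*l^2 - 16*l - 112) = (l + 1)/(l + 7)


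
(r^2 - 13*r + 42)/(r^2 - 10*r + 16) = (r^2 - 13*r + 42)/(r^2 - 10*r + 16)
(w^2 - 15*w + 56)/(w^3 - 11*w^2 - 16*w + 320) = (w - 7)/(w^2 - 3*w - 40)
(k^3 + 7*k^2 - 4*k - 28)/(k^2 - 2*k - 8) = (k^2 + 5*k - 14)/(k - 4)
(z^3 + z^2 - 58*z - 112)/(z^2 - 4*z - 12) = (z^2 - z - 56)/(z - 6)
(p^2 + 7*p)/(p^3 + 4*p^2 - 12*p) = (p + 7)/(p^2 + 4*p - 12)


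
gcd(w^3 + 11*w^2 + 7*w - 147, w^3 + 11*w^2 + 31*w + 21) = w + 7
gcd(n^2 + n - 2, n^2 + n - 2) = n^2 + n - 2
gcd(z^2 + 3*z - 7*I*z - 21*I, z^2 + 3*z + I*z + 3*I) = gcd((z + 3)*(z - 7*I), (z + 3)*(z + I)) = z + 3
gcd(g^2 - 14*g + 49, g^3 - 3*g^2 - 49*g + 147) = g - 7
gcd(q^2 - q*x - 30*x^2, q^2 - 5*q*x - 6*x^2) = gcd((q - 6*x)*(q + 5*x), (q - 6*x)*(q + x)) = -q + 6*x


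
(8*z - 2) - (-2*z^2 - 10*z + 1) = 2*z^2 + 18*z - 3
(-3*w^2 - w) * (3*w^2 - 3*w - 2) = -9*w^4 + 6*w^3 + 9*w^2 + 2*w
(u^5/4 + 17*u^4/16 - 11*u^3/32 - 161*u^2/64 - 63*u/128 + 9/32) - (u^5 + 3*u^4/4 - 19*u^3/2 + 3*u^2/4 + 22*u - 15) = -3*u^5/4 + 5*u^4/16 + 293*u^3/32 - 209*u^2/64 - 2879*u/128 + 489/32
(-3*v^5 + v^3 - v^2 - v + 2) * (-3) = 9*v^5 - 3*v^3 + 3*v^2 + 3*v - 6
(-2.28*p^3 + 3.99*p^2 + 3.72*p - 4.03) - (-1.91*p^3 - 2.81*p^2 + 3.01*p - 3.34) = -0.37*p^3 + 6.8*p^2 + 0.71*p - 0.69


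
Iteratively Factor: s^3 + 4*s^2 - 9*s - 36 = (s + 4)*(s^2 - 9) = (s + 3)*(s + 4)*(s - 3)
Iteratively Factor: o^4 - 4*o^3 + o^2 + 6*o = (o + 1)*(o^3 - 5*o^2 + 6*o) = (o - 3)*(o + 1)*(o^2 - 2*o) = (o - 3)*(o - 2)*(o + 1)*(o)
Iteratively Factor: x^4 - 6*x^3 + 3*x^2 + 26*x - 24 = (x - 1)*(x^3 - 5*x^2 - 2*x + 24) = (x - 4)*(x - 1)*(x^2 - x - 6) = (x - 4)*(x - 1)*(x + 2)*(x - 3)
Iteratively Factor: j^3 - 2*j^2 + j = (j)*(j^2 - 2*j + 1) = j*(j - 1)*(j - 1)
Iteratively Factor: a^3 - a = (a + 1)*(a^2 - a) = a*(a + 1)*(a - 1)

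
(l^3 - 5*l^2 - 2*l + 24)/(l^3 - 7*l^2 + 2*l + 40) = (l - 3)/(l - 5)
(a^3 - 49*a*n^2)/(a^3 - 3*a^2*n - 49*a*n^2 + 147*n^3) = a/(a - 3*n)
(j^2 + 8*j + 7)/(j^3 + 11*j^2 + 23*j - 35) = (j + 1)/(j^2 + 4*j - 5)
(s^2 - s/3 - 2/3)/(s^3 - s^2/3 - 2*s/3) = 1/s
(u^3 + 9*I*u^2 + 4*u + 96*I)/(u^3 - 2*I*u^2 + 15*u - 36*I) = (u + 8*I)/(u - 3*I)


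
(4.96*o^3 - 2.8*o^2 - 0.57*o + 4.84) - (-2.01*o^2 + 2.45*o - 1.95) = 4.96*o^3 - 0.79*o^2 - 3.02*o + 6.79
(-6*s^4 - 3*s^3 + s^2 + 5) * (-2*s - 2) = 12*s^5 + 18*s^4 + 4*s^3 - 2*s^2 - 10*s - 10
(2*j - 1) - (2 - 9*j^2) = 9*j^2 + 2*j - 3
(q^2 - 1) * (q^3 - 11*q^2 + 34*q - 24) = q^5 - 11*q^4 + 33*q^3 - 13*q^2 - 34*q + 24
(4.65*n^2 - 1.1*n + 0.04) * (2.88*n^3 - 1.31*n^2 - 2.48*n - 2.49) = 13.392*n^5 - 9.2595*n^4 - 9.9758*n^3 - 8.9029*n^2 + 2.6398*n - 0.0996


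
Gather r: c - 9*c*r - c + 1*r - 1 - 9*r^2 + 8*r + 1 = -9*r^2 + r*(9 - 9*c)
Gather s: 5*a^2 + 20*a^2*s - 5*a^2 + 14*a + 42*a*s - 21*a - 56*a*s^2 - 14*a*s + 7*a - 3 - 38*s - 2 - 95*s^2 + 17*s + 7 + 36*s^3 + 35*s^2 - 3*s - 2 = 36*s^3 + s^2*(-56*a - 60) + s*(20*a^2 + 28*a - 24)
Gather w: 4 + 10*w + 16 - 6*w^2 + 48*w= -6*w^2 + 58*w + 20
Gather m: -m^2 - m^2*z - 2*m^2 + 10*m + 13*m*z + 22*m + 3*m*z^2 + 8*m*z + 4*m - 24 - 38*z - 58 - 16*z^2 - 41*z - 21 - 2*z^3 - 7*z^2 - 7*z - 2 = m^2*(-z - 3) + m*(3*z^2 + 21*z + 36) - 2*z^3 - 23*z^2 - 86*z - 105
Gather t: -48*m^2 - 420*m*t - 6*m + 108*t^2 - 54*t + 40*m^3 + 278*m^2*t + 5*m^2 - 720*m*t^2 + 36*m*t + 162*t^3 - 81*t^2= 40*m^3 - 43*m^2 - 6*m + 162*t^3 + t^2*(27 - 720*m) + t*(278*m^2 - 384*m - 54)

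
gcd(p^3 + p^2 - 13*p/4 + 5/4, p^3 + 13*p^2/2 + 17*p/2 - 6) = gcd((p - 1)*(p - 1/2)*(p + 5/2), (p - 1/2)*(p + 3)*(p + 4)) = p - 1/2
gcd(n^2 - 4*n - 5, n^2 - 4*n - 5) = n^2 - 4*n - 5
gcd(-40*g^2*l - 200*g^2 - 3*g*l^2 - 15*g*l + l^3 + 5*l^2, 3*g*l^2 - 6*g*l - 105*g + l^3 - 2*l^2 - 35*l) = l + 5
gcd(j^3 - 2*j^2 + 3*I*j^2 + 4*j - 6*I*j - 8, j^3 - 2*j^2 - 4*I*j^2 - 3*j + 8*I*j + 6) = j^2 + j*(-2 - I) + 2*I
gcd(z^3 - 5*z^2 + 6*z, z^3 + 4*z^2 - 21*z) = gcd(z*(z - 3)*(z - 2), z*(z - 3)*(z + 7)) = z^2 - 3*z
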